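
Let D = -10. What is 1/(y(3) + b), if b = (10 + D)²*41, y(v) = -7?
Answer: -⅐ ≈ -0.14286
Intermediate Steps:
b = 0 (b = (10 - 10)²*41 = 0²*41 = 0*41 = 0)
1/(y(3) + b) = 1/(-7 + 0) = 1/(-7) = -⅐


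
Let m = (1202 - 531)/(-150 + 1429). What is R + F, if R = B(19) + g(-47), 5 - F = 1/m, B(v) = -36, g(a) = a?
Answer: -53617/671 ≈ -79.906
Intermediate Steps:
m = 671/1279 ≈ 0.52463
F = 2076/671 (F = 5 - 1/671/1279 = 5 - 1*1279/671 = 5 - 1279/671 = 2076/671 ≈ 3.0939)
R = -83 (R = -36 - 47 = -83)
R + F = -83 + 2076/671 = -53617/671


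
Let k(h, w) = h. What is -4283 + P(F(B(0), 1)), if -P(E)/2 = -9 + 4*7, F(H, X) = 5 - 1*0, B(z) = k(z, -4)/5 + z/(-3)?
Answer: -4321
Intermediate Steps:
B(z) = -2*z/15 (B(z) = z/5 + z/(-3) = z*(⅕) + z*(-⅓) = z/5 - z/3 = -2*z/15)
F(H, X) = 5 (F(H, X) = 5 + 0 = 5)
P(E) = -38 (P(E) = -2*(-9 + 4*7) = -2*(-9 + 28) = -2*19 = -38)
-4283 + P(F(B(0), 1)) = -4283 - 38 = -4321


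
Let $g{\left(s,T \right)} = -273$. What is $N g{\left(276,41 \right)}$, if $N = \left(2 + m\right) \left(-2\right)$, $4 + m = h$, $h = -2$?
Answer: $-2184$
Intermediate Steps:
$m = -6$ ($m = -4 - 2 = -6$)
$N = 8$ ($N = \left(2 - 6\right) \left(-2\right) = \left(-4\right) \left(-2\right) = 8$)
$N g{\left(276,41 \right)} = 8 \left(-273\right) = -2184$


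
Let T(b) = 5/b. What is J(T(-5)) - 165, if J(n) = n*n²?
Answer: -166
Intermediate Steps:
J(n) = n³
J(T(-5)) - 165 = (5/(-5))³ - 165 = (5*(-⅕))³ - 165 = (-1)³ - 165 = -1 - 165 = -166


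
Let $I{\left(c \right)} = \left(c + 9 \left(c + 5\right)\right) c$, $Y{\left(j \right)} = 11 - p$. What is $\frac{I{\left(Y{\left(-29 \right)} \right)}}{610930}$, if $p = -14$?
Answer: $\frac{1475}{122186} \approx 0.012072$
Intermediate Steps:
$Y{\left(j \right)} = 25$ ($Y{\left(j \right)} = 11 - -14 = 11 + 14 = 25$)
$I{\left(c \right)} = c \left(45 + 10 c\right)$ ($I{\left(c \right)} = \left(c + 9 \left(5 + c\right)\right) c = \left(c + \left(45 + 9 c\right)\right) c = \left(45 + 10 c\right) c = c \left(45 + 10 c\right)$)
$\frac{I{\left(Y{\left(-29 \right)} \right)}}{610930} = \frac{5 \cdot 25 \left(9 + 2 \cdot 25\right)}{610930} = 5 \cdot 25 \left(9 + 50\right) \frac{1}{610930} = 5 \cdot 25 \cdot 59 \cdot \frac{1}{610930} = 7375 \cdot \frac{1}{610930} = \frac{1475}{122186}$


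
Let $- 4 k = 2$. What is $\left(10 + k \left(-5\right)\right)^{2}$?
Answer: $\frac{625}{4} \approx 156.25$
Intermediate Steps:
$k = - \frac{1}{2}$ ($k = \left(- \frac{1}{4}\right) 2 = - \frac{1}{2} \approx -0.5$)
$\left(10 + k \left(-5\right)\right)^{2} = \left(10 - - \frac{5}{2}\right)^{2} = \left(10 + \frac{5}{2}\right)^{2} = \left(\frac{25}{2}\right)^{2} = \frac{625}{4}$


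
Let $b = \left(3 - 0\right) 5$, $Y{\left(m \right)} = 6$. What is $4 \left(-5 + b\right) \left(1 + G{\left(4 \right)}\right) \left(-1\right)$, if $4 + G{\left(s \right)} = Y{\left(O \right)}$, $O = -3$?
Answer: $-120$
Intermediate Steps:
$G{\left(s \right)} = 2$ ($G{\left(s \right)} = -4 + 6 = 2$)
$b = 15$ ($b = \left(3 + \left(-4 + 4\right)\right) 5 = \left(3 + 0\right) 5 = 3 \cdot 5 = 15$)
$4 \left(-5 + b\right) \left(1 + G{\left(4 \right)}\right) \left(-1\right) = 4 \left(-5 + 15\right) \left(1 + 2\right) \left(-1\right) = 4 \cdot 10 \cdot 3 \left(-1\right) = 4 \cdot 30 \left(-1\right) = 120 \left(-1\right) = -120$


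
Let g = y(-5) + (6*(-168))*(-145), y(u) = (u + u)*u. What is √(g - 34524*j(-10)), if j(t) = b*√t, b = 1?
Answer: √(146210 - 34524*I*√10) ≈ 405.39 - 134.65*I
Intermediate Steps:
j(t) = √t (j(t) = 1*√t = √t)
y(u) = 2*u² (y(u) = (2*u)*u = 2*u²)
g = 146210 (g = 2*(-5)² + (6*(-168))*(-145) = 2*25 - 1008*(-145) = 50 + 146160 = 146210)
√(g - 34524*j(-10)) = √(146210 - 34524*I*√10)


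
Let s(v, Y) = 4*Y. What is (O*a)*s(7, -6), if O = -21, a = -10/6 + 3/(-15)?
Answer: -4704/5 ≈ -940.80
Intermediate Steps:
a = -28/15 (a = -10*⅙ + 3*(-1/15) = -5/3 - ⅕ = -28/15 ≈ -1.8667)
(O*a)*s(7, -6) = (-21*(-28/15))*(4*(-6)) = (196/5)*(-24) = -4704/5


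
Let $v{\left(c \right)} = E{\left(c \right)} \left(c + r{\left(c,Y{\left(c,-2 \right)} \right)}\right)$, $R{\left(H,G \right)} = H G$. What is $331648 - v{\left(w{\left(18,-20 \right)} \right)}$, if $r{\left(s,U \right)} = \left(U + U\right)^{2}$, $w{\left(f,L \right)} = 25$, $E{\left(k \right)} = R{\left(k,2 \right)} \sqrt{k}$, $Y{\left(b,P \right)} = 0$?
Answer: $325398$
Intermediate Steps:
$R{\left(H,G \right)} = G H$
$E{\left(k \right)} = 2 k^{\frac{3}{2}}$ ($E{\left(k \right)} = 2 k \sqrt{k} = 2 k^{\frac{3}{2}}$)
$r{\left(s,U \right)} = 4 U^{2}$ ($r{\left(s,U \right)} = \left(2 U\right)^{2} = 4 U^{2}$)
$v{\left(c \right)} = 2 c^{\frac{5}{2}}$ ($v{\left(c \right)} = 2 c^{\frac{3}{2}} \left(c + 4 \cdot 0^{2}\right) = 2 c^{\frac{3}{2}} \left(c + 4 \cdot 0\right) = 2 c^{\frac{3}{2}} \left(c + 0\right) = 2 c^{\frac{3}{2}} c = 2 c^{\frac{5}{2}}$)
$331648 - v{\left(w{\left(18,-20 \right)} \right)} = 331648 - 2 \cdot 25^{\frac{5}{2}} = 331648 - 2 \cdot 3125 = 331648 - 6250 = 325398$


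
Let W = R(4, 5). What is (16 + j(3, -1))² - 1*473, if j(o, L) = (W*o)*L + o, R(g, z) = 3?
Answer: -373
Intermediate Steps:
W = 3
j(o, L) = o + 3*L*o (j(o, L) = (3*o)*L + o = 3*L*o + o = o + 3*L*o)
(16 + j(3, -1))² - 1*473 = (16 + 3*(1 + 3*(-1)))² - 1*473 = (16 + 3*(1 - 3))² - 473 = (16 + 3*(-2))² - 473 = (16 - 6)² - 473 = 10² - 473 = 100 - 473 = -373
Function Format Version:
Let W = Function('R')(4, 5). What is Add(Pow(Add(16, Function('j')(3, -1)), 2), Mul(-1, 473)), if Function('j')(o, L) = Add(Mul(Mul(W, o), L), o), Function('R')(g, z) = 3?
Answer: -373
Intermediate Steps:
W = 3
Function('j')(o, L) = Add(o, Mul(3, L, o)) (Function('j')(o, L) = Add(Mul(Mul(3, o), L), o) = Add(Mul(3, L, o), o) = Add(o, Mul(3, L, o)))
Add(Pow(Add(16, Function('j')(3, -1)), 2), Mul(-1, 473)) = Add(Pow(Add(16, Mul(3, Add(1, Mul(3, -1)))), 2), Mul(-1, 473)) = Add(Pow(Add(16, Mul(3, Add(1, -3))), 2), -473) = Add(Pow(Add(16, Mul(3, -2)), 2), -473) = Add(Pow(Add(16, -6), 2), -473) = Add(Pow(10, 2), -473) = Add(100, -473) = -373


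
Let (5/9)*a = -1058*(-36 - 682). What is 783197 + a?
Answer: 10752781/5 ≈ 2.1506e+6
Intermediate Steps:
a = 6836796/5 (a = 9*(-1058*(-36 - 682))/5 = 9*(-1058*(-718))/5 = (9/5)*759644 = 6836796/5 ≈ 1.3674e+6)
783197 + a = 783197 + 6836796/5 = 10752781/5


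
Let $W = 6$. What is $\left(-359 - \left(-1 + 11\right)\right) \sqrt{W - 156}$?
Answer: $- 1845 i \sqrt{6} \approx - 4519.3 i$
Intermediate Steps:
$\left(-359 - \left(-1 + 11\right)\right) \sqrt{W - 156} = \left(-359 - \left(-1 + 11\right)\right) \sqrt{6 - 156} = \left(-359 - 10\right) \sqrt{-150} = \left(-359 - 10\right) 5 i \sqrt{6} = - 369 \cdot 5 i \sqrt{6} = - 1845 i \sqrt{6}$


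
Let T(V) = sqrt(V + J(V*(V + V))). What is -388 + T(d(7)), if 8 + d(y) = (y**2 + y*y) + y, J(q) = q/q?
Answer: -388 + 7*sqrt(2) ≈ -378.10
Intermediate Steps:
J(q) = 1
d(y) = -8 + y + 2*y**2 (d(y) = -8 + ((y**2 + y*y) + y) = -8 + ((y**2 + y**2) + y) = -8 + (2*y**2 + y) = -8 + (y + 2*y**2) = -8 + y + 2*y**2)
T(V) = sqrt(1 + V) (T(V) = sqrt(V + 1) = sqrt(1 + V))
-388 + T(d(7)) = -388 + sqrt(1 + (-8 + 7 + 2*7**2)) = -388 + sqrt(1 + (-8 + 7 + 2*49)) = -388 + sqrt(1 + (-8 + 7 + 98)) = -388 + sqrt(1 + 97) = -388 + sqrt(98) = -388 + 7*sqrt(2)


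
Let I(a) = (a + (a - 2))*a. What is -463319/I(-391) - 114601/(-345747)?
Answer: -125060905349/105986668368 ≈ -1.1800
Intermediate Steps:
I(a) = a*(-2 + 2*a) (I(a) = (a + (-2 + a))*a = (-2 + 2*a)*a = a*(-2 + 2*a))
-463319/I(-391) - 114601/(-345747) = -463319*(-1/(782*(-1 - 391))) - 114601/(-345747) = -463319/(2*(-391)*(-392)) - 114601*(-1/345747) = -463319/306544 + 114601/345747 = -125060905349/105986668368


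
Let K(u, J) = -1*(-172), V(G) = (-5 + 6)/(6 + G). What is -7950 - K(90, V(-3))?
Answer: -8122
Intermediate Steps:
V(G) = 1/(6 + G)
K(u, J) = 172
-7950 - K(90, V(-3)) = -7950 - 1*172 = -7950 - 172 = -8122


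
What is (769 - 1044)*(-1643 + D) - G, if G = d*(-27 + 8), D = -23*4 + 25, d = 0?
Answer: 470250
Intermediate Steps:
D = -67 (D = -92 + 25 = -67)
G = 0 (G = 0*(-27 + 8) = 0*(-19) = 0)
(769 - 1044)*(-1643 + D) - G = (769 - 1044)*(-1643 - 67) - 1*0 = -275*(-1710) + 0 = 470250 + 0 = 470250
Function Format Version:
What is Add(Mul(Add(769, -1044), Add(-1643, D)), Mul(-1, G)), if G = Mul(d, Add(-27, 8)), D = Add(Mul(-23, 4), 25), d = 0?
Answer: 470250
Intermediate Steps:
D = -67 (D = Add(-92, 25) = -67)
G = 0 (G = Mul(0, Add(-27, 8)) = Mul(0, -19) = 0)
Add(Mul(Add(769, -1044), Add(-1643, D)), Mul(-1, G)) = Add(Mul(Add(769, -1044), Add(-1643, -67)), Mul(-1, 0)) = Add(Mul(-275, -1710), 0) = Add(470250, 0) = 470250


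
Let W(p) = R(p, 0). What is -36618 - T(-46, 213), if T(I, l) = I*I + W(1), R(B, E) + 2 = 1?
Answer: -38733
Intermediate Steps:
R(B, E) = -1 (R(B, E) = -2 + 1 = -1)
W(p) = -1
T(I, l) = -1 + I² (T(I, l) = I*I - 1 = I² - 1 = -1 + I²)
-36618 - T(-46, 213) = -36618 - (-1 + (-46)²) = -36618 - (-1 + 2116) = -36618 - 1*2115 = -36618 - 2115 = -38733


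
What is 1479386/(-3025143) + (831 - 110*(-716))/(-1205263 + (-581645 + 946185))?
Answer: -494842664197/847769099463 ≈ -0.58370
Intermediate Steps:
1479386/(-3025143) + (831 - 110*(-716))/(-1205263 + (-581645 + 946185)) = 1479386*(-1/3025143) + (831 + 78760)/(-1205263 + 364540) = -1479386/3025143 + 79591/(-840723) = -1479386/3025143 + 79591*(-1/840723) = -1479386/3025143 - 79591/840723 = -494842664197/847769099463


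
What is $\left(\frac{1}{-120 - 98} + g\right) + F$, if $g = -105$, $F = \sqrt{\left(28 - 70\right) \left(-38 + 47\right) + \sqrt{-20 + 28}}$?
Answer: $- \frac{22891}{218} + i \sqrt{378 - 2 \sqrt{2}} \approx -105.0 + 19.369 i$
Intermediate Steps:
$F = \sqrt{-378 + 2 \sqrt{2}}$ ($F = \sqrt{\left(-42\right) 9 + \sqrt{8}} = \sqrt{-378 + 2 \sqrt{2}} \approx 19.369 i$)
$\left(\frac{1}{-120 - 98} + g\right) + F = \left(\frac{1}{-120 - 98} - 105\right) + \sqrt{-378 + 2 \sqrt{2}} = \left(\frac{1}{-218} - 105\right) + \sqrt{-378 + 2 \sqrt{2}} = \left(- \frac{1}{218} - 105\right) + \sqrt{-378 + 2 \sqrt{2}} = - \frac{22891}{218} + \sqrt{-378 + 2 \sqrt{2}}$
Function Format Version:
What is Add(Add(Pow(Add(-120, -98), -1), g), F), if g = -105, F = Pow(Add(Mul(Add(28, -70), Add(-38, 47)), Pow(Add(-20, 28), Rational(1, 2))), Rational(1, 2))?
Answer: Add(Rational(-22891, 218), Mul(I, Pow(Add(378, Mul(-2, Pow(2, Rational(1, 2)))), Rational(1, 2)))) ≈ Add(-105.00, Mul(19.369, I))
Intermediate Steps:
F = Pow(Add(-378, Mul(2, Pow(2, Rational(1, 2)))), Rational(1, 2)) (F = Pow(Add(Mul(-42, 9), Pow(8, Rational(1, 2))), Rational(1, 2)) = Pow(Add(-378, Mul(2, Pow(2, Rational(1, 2)))), Rational(1, 2)) ≈ Mul(19.369, I))
Add(Add(Pow(Add(-120, -98), -1), g), F) = Add(Add(Pow(Add(-120, -98), -1), -105), Pow(Add(-378, Mul(2, Pow(2, Rational(1, 2)))), Rational(1, 2))) = Add(Add(Pow(-218, -1), -105), Pow(Add(-378, Mul(2, Pow(2, Rational(1, 2)))), Rational(1, 2))) = Add(Add(Rational(-1, 218), -105), Pow(Add(-378, Mul(2, Pow(2, Rational(1, 2)))), Rational(1, 2))) = Add(Rational(-22891, 218), Pow(Add(-378, Mul(2, Pow(2, Rational(1, 2)))), Rational(1, 2)))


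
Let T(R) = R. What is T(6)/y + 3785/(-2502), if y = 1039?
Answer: -3917603/2599578 ≈ -1.5070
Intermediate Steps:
T(6)/y + 3785/(-2502) = 6/1039 + 3785/(-2502) = 6*(1/1039) + 3785*(-1/2502) = 6/1039 - 3785/2502 = -3917603/2599578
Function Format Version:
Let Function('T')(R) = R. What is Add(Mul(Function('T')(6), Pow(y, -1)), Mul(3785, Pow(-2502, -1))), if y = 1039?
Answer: Rational(-3917603, 2599578) ≈ -1.5070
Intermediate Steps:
Add(Mul(Function('T')(6), Pow(y, -1)), Mul(3785, Pow(-2502, -1))) = Add(Mul(6, Pow(1039, -1)), Mul(3785, Pow(-2502, -1))) = Add(Mul(6, Rational(1, 1039)), Mul(3785, Rational(-1, 2502))) = Add(Rational(6, 1039), Rational(-3785, 2502)) = Rational(-3917603, 2599578)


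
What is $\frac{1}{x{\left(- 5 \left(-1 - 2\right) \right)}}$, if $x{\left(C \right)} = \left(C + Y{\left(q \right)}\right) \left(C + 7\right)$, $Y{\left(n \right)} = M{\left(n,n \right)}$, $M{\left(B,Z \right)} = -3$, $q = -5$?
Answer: $\frac{1}{264} \approx 0.0037879$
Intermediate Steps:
$Y{\left(n \right)} = -3$
$x{\left(C \right)} = \left(-3 + C\right) \left(7 + C\right)$ ($x{\left(C \right)} = \left(C - 3\right) \left(C + 7\right) = \left(-3 + C\right) \left(7 + C\right)$)
$\frac{1}{x{\left(- 5 \left(-1 - 2\right) \right)}} = \frac{1}{-21 + \left(- 5 \left(-1 - 2\right)\right)^{2} + 4 \left(- 5 \left(-1 - 2\right)\right)} = \frac{1}{-21 + \left(\left(-5\right) \left(-3\right)\right)^{2} + 4 \left(\left(-5\right) \left(-3\right)\right)} = \frac{1}{-21 + 15^{2} + 4 \cdot 15} = \frac{1}{-21 + 225 + 60} = \frac{1}{264}$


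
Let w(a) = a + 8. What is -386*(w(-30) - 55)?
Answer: 29722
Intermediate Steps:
w(a) = 8 + a
-386*(w(-30) - 55) = -386*((8 - 30) - 55) = -386*(-22 - 55) = -386*(-77) = 29722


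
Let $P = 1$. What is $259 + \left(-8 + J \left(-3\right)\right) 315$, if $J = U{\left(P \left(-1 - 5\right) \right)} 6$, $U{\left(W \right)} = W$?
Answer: $31759$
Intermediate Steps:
$J = -36$ ($J = 1 \left(-1 - 5\right) 6 = 1 \left(-6\right) 6 = \left(-6\right) 6 = -36$)
$259 + \left(-8 + J \left(-3\right)\right) 315 = 259 + \left(-8 - -108\right) 315 = 259 + \left(-8 + 108\right) 315 = 259 + 100 \cdot 315 = 259 + 31500 = 31759$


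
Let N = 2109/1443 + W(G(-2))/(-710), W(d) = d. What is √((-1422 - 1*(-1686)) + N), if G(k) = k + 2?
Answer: √44863/13 ≈ 16.293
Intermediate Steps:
G(k) = 2 + k
N = 19/13 (N = 2109/1443 + (2 - 2)/(-710) = 2109*(1/1443) + 0*(-1/710) = 19/13 + 0 = 19/13 ≈ 1.4615)
√((-1422 - 1*(-1686)) + N) = √((-1422 - 1*(-1686)) + 19/13) = √((-1422 + 1686) + 19/13) = √(264 + 19/13) = √(3451/13) = √44863/13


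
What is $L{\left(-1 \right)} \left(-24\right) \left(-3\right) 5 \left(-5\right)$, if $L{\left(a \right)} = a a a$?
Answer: $1800$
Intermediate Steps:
$L{\left(a \right)} = a^{3}$ ($L{\left(a \right)} = a^{2} a = a^{3}$)
$L{\left(-1 \right)} \left(-24\right) \left(-3\right) 5 \left(-5\right) = \left(-1\right)^{3} \left(-24\right) \left(-3\right) 5 \left(-5\right) = \left(-1\right) \left(-24\right) \left(\left(-15\right) \left(-5\right)\right) = 24 \cdot 75 = 1800$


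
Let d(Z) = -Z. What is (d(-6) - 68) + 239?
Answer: 177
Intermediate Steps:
(d(-6) - 68) + 239 = (-1*(-6) - 68) + 239 = (6 - 68) + 239 = -62 + 239 = 177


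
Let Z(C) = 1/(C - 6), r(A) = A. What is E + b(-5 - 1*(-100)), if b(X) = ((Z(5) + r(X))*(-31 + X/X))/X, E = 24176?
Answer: 458780/19 ≈ 24146.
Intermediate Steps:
Z(C) = 1/(-6 + C)
b(X) = (30 - 30*X)/X (b(X) = ((1/(-6 + 5) + X)*(-31 + X/X))/X = ((1/(-1) + X)*(-31 + 1))/X = ((-1 + X)*(-30))/X = (30 - 30*X)/X)
E + b(-5 - 1*(-100)) = 24176 + (-30 + 30/(-5 - 1*(-100))) = 24176 + (-30 + 30/(-5 + 100)) = 24176 + (-30 + 30/95) = 24176 + (-30 + 30*(1/95)) = 24176 + (-30 + 6/19) = 24176 - 564/19 = 458780/19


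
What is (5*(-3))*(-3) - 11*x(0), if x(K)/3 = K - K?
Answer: 45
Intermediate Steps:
x(K) = 0 (x(K) = 3*(K - K) = 3*0 = 0)
(5*(-3))*(-3) - 11*x(0) = (5*(-3))*(-3) - 11*0 = -15*(-3) + 0 = 45 + 0 = 45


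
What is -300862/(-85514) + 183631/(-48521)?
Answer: -50222556/188601127 ≈ -0.26629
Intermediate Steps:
-300862/(-85514) + 183631/(-48521) = -300862*(-1/85514) + 183631*(-1/48521) = 150431/42757 - 183631/48521 = -50222556/188601127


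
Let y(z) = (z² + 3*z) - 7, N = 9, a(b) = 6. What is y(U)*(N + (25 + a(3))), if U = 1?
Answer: -120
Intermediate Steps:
y(z) = -7 + z² + 3*z
y(U)*(N + (25 + a(3))) = (-7 + 1² + 3*1)*(9 + (25 + 6)) = (-7 + 1 + 3)*(9 + 31) = -3*40 = -120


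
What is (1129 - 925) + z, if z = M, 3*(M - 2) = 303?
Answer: 307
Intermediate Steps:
M = 103 (M = 2 + (1/3)*303 = 2 + 101 = 103)
z = 103
(1129 - 925) + z = (1129 - 925) + 103 = 204 + 103 = 307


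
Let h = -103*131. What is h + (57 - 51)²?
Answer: -13457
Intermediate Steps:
h = -13493
h + (57 - 51)² = -13493 + (57 - 51)² = -13493 + 6² = -13493 + 36 = -13457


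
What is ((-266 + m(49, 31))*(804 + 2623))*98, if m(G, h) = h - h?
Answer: -89335036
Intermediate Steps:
m(G, h) = 0
((-266 + m(49, 31))*(804 + 2623))*98 = ((-266 + 0)*(804 + 2623))*98 = -266*3427*98 = -911582*98 = -89335036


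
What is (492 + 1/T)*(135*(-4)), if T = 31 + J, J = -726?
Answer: -36929412/139 ≈ -2.6568e+5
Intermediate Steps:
T = -695 (T = 31 - 726 = -695)
(492 + 1/T)*(135*(-4)) = (492 + 1/(-695))*(135*(-4)) = (492 - 1/695)*(-540) = (341939/695)*(-540) = -36929412/139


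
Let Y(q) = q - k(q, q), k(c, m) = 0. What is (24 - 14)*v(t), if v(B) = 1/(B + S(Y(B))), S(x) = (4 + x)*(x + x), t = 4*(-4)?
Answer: 5/184 ≈ 0.027174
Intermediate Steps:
t = -16
Y(q) = q (Y(q) = q - 1*0 = q + 0 = q)
S(x) = 2*x*(4 + x) (S(x) = (4 + x)*(2*x) = 2*x*(4 + x))
v(B) = 1/(B + 2*B*(4 + B))
(24 - 14)*v(t) = (24 - 14)*(1/((-16)*(9 + 2*(-16)))) = 10*(-1/(16*(9 - 32))) = 10*(-1/16/(-23)) = 10*(-1/16*(-1/23)) = 10*(1/368) = 5/184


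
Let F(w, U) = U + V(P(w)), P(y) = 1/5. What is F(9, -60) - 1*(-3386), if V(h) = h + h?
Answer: 16632/5 ≈ 3326.4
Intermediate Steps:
P(y) = ⅕
V(h) = 2*h
F(w, U) = ⅖ + U (F(w, U) = U + 2*(⅕) = U + ⅖ = ⅖ + U)
F(9, -60) - 1*(-3386) = (⅖ - 60) - 1*(-3386) = -298/5 + 3386 = 16632/5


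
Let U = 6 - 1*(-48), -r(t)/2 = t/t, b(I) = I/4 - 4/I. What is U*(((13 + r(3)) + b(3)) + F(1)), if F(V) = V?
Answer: 1233/2 ≈ 616.50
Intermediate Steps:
b(I) = -4/I + I/4 (b(I) = I*(1/4) - 4/I = I/4 - 4/I = -4/I + I/4)
r(t) = -2 (r(t) = -2*t/t = -2*1 = -2)
U = 54 (U = 6 + 48 = 54)
U*(((13 + r(3)) + b(3)) + F(1)) = 54*(((13 - 2) + (-4/3 + (1/4)*3)) + 1) = 54*((11 + (-4*1/3 + 3/4)) + 1) = 54*((11 + (-4/3 + 3/4)) + 1) = 54*((11 - 7/12) + 1) = 54*(125/12 + 1) = 54*(137/12) = 1233/2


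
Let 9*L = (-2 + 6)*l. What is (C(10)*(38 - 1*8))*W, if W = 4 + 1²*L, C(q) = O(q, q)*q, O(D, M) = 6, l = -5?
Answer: 3200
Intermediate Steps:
L = -20/9 (L = ((-2 + 6)*(-5))/9 = (4*(-5))/9 = (⅑)*(-20) = -20/9 ≈ -2.2222)
C(q) = 6*q
W = 16/9 (W = 4 + 1²*(-20/9) = 4 + 1*(-20/9) = 4 - 20/9 = 16/9 ≈ 1.7778)
(C(10)*(38 - 1*8))*W = ((6*10)*(38 - 1*8))*(16/9) = (60*(38 - 8))*(16/9) = (60*30)*(16/9) = 1800*(16/9) = 3200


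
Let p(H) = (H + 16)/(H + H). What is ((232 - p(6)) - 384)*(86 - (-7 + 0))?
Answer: -28613/2 ≈ -14307.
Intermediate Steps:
p(H) = (16 + H)/(2*H) (p(H) = (16 + H)/((2*H)) = (16 + H)*(1/(2*H)) = (16 + H)/(2*H))
((232 - p(6)) - 384)*(86 - (-7 + 0)) = ((232 - (16 + 6)/(2*6)) - 384)*(86 - (-7 + 0)) = ((232 - 22/(2*6)) - 384)*(86 - (-7)) = ((232 - 1*11/6) - 384)*(86 - 1*(-7)) = ((232 - 11/6) - 384)*(86 + 7) = (1381/6 - 384)*93 = -923/6*93 = -28613/2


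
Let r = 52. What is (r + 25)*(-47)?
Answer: -3619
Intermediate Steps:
(r + 25)*(-47) = (52 + 25)*(-47) = 77*(-47) = -3619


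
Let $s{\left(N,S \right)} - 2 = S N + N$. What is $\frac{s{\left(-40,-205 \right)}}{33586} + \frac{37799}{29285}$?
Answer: $\frac{107752956}{70254715} \approx 1.5337$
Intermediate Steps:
$s{\left(N,S \right)} = 2 + N + N S$ ($s{\left(N,S \right)} = 2 + \left(S N + N\right) = 2 + \left(N S + N\right) = 2 + \left(N + N S\right) = 2 + N + N S$)
$\frac{s{\left(-40,-205 \right)}}{33586} + \frac{37799}{29285} = \frac{2 - 40 - -8200}{33586} + \frac{37799}{29285} = \left(2 - 40 + 8200\right) \frac{1}{33586} + 37799 \cdot \frac{1}{29285} = 8162 \cdot \frac{1}{33586} + \frac{37799}{29285} = \frac{583}{2399} + \frac{37799}{29285} = \frac{107752956}{70254715}$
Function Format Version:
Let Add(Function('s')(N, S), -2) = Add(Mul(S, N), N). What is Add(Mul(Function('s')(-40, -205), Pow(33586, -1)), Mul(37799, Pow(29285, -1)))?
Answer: Rational(107752956, 70254715) ≈ 1.5337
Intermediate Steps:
Function('s')(N, S) = Add(2, N, Mul(N, S)) (Function('s')(N, S) = Add(2, Add(Mul(S, N), N)) = Add(2, Add(Mul(N, S), N)) = Add(2, Add(N, Mul(N, S))) = Add(2, N, Mul(N, S)))
Add(Mul(Function('s')(-40, -205), Pow(33586, -1)), Mul(37799, Pow(29285, -1))) = Add(Mul(Add(2, -40, Mul(-40, -205)), Pow(33586, -1)), Mul(37799, Pow(29285, -1))) = Add(Mul(Add(2, -40, 8200), Rational(1, 33586)), Mul(37799, Rational(1, 29285))) = Add(Mul(8162, Rational(1, 33586)), Rational(37799, 29285)) = Add(Rational(583, 2399), Rational(37799, 29285)) = Rational(107752956, 70254715)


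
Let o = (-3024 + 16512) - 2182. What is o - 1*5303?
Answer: 6003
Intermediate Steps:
o = 11306 (o = 13488 - 2182 = 11306)
o - 1*5303 = 11306 - 1*5303 = 11306 - 5303 = 6003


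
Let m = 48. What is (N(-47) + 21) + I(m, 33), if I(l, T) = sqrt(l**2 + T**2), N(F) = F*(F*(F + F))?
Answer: -207625 + 3*sqrt(377) ≈ -2.0757e+5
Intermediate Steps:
N(F) = 2*F**3 (N(F) = F*(F*(2*F)) = F*(2*F**2) = 2*F**3)
I(l, T) = sqrt(T**2 + l**2)
(N(-47) + 21) + I(m, 33) = (2*(-47)**3 + 21) + sqrt(33**2 + 48**2) = (2*(-103823) + 21) + sqrt(1089 + 2304) = (-207646 + 21) + sqrt(3393) = -207625 + 3*sqrt(377)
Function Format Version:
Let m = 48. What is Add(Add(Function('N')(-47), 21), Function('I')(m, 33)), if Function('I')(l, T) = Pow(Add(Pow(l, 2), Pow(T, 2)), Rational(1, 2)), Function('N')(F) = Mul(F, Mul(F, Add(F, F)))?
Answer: Add(-207625, Mul(3, Pow(377, Rational(1, 2)))) ≈ -2.0757e+5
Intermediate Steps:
Function('N')(F) = Mul(2, Pow(F, 3)) (Function('N')(F) = Mul(F, Mul(F, Mul(2, F))) = Mul(F, Mul(2, Pow(F, 2))) = Mul(2, Pow(F, 3)))
Function('I')(l, T) = Pow(Add(Pow(T, 2), Pow(l, 2)), Rational(1, 2))
Add(Add(Function('N')(-47), 21), Function('I')(m, 33)) = Add(Add(Mul(2, Pow(-47, 3)), 21), Pow(Add(Pow(33, 2), Pow(48, 2)), Rational(1, 2))) = Add(Add(Mul(2, -103823), 21), Pow(Add(1089, 2304), Rational(1, 2))) = Add(Add(-207646, 21), Pow(3393, Rational(1, 2))) = Add(-207625, Mul(3, Pow(377, Rational(1, 2))))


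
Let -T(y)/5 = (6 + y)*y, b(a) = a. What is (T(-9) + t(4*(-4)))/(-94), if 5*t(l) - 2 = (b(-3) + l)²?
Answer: 156/235 ≈ 0.66383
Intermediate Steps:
t(l) = ⅖ + (-3 + l)²/5
T(y) = -5*y*(6 + y) (T(y) = -5*(6 + y)*y = -5*y*(6 + y))
(T(-9) + t(4*(-4)))/(-94) = (-5*(-9)*(6 - 9) + (⅖ + (-3 + 4*(-4))²/5))/(-94) = (-5*(-9)*(-3) + (⅖ + (-3 - 16)²/5))*(-1/94) = (-135 + (⅖ + (⅕)*(-19)²))*(-1/94) = (-135 + (⅖ + (⅕)*361))*(-1/94) = (-135 + (⅖ + 361/5))*(-1/94) = (-135 + 363/5)*(-1/94) = -312/5*(-1/94) = 156/235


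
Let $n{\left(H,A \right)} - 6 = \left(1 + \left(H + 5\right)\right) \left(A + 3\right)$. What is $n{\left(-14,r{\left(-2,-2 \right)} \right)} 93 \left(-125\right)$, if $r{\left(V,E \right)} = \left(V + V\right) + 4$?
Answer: $209250$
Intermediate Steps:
$r{\left(V,E \right)} = 4 + 2 V$ ($r{\left(V,E \right)} = 2 V + 4 = 4 + 2 V$)
$n{\left(H,A \right)} = 6 + \left(3 + A\right) \left(6 + H\right)$ ($n{\left(H,A \right)} = 6 + \left(1 + \left(H + 5\right)\right) \left(A + 3\right) = 6 + \left(1 + \left(5 + H\right)\right) \left(3 + A\right) = 6 + \left(6 + H\right) \left(3 + A\right) = 6 + \left(3 + A\right) \left(6 + H\right)$)
$n{\left(-14,r{\left(-2,-2 \right)} \right)} 93 \left(-125\right) = \left(24 + 3 \left(-14\right) + 6 \left(4 + 2 \left(-2\right)\right) + \left(4 + 2 \left(-2\right)\right) \left(-14\right)\right) 93 \left(-125\right) = \left(24 - 42 + 6 \left(4 - 4\right) + \left(4 - 4\right) \left(-14\right)\right) 93 \left(-125\right) = \left(24 - 42 + 6 \cdot 0 + 0 \left(-14\right)\right) 93 \left(-125\right) = \left(24 - 42 + 0 + 0\right) 93 \left(-125\right) = \left(-18\right) 93 \left(-125\right) = \left(-1674\right) \left(-125\right) = 209250$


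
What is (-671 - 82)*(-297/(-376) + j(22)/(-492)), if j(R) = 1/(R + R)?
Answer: -201712385/339152 ≈ -594.75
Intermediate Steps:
j(R) = 1/(2*R)
(-671 - 82)*(-297/(-376) + j(22)/(-492)) = (-671 - 82)*(-297/(-376) + ((½)/22)/(-492)) = -753*(-297*(-1/376) + ((½)*(1/22))*(-1/492)) = -753*(297/376 + (1/44)*(-1/492)) = -753*(297/376 - 1/21648) = -753*803635/1017456 = -201712385/339152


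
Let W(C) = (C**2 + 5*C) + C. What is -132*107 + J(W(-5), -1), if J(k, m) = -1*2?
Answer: -14126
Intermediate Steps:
W(C) = C**2 + 6*C
J(k, m) = -2
-132*107 + J(W(-5), -1) = -132*107 - 2 = -14124 - 2 = -14126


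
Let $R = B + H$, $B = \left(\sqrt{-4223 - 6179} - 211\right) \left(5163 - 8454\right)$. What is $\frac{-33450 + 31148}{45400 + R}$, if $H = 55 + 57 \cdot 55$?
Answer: $- \frac{1710365282}{664696369843} - \frac{7575882 i \sqrt{10402}}{664696369843} \approx -0.0025732 - 0.0011624 i$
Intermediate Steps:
$B = 694401 - 3291 i \sqrt{10402}$ ($B = \left(\sqrt{-10402} - 211\right) \left(-3291\right) = \left(i \sqrt{10402} - 211\right) \left(-3291\right) = \left(-211 + i \sqrt{10402}\right) \left(-3291\right) = 694401 - 3291 i \sqrt{10402} \approx 6.944 \cdot 10^{5} - 3.3565 \cdot 10^{5} i$)
$H = 3190$ ($H = 55 + 3135 = 3190$)
$R = 697591 - 3291 i \sqrt{10402}$ ($R = \left(694401 - 3291 i \sqrt{10402}\right) + 3190 = 697591 - 3291 i \sqrt{10402} \approx 6.9759 \cdot 10^{5} - 3.3565 \cdot 10^{5} i$)
$\frac{-33450 + 31148}{45400 + R} = \frac{-33450 + 31148}{45400 + \left(697591 - 3291 i \sqrt{10402}\right)} = - \frac{2302}{742991 - 3291 i \sqrt{10402}}$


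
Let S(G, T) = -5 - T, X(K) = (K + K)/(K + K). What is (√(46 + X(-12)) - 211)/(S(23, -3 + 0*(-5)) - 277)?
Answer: 211/279 - √47/279 ≈ 0.73170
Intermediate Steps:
X(K) = 1 (X(K) = (2*K)/((2*K)) = (2*K)*(1/(2*K)) = 1)
(√(46 + X(-12)) - 211)/(S(23, -3 + 0*(-5)) - 277) = (√(46 + 1) - 211)/((-5 - (-3 + 0*(-5))) - 277) = (√47 - 211)/((-5 - (-3 + 0)) - 277) = (-211 + √47)/((-5 - 1*(-3)) - 277) = (-211 + √47)/((-5 + 3) - 277) = (-211 + √47)/(-2 - 277) = (-211 + √47)/(-279) = (-211 + √47)*(-1/279) = 211/279 - √47/279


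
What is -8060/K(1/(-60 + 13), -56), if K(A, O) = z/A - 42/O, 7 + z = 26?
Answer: 32240/3569 ≈ 9.0333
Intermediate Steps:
z = 19 (z = -7 + 26 = 19)
K(A, O) = -42/O + 19/A (K(A, O) = 19/A - 42/O = -42/O + 19/A)
-8060/K(1/(-60 + 13), -56) = -8060/(-42/(-56) + 19/(1/(-60 + 13))) = -8060/(-42*(-1/56) + 19/(1/(-47))) = -8060/(¾ + 19/(-1/47)) = -8060/(¾ + 19*(-47)) = -8060/(¾ - 893) = -8060/(-3569/4) = -8060*(-4/3569) = 32240/3569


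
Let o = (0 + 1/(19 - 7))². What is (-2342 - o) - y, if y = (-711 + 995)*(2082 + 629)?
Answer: -111206305/144 ≈ -7.7227e+5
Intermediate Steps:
y = 769924 (y = 284*2711 = 769924)
o = 1/144 (o = (0 + 1/12)² = (1/12)² = 1/144 ≈ 0.0069444)
(-2342 - o) - y = (-2342 - 1*1/144) - 1*769924 = (-2342 - 1/144) - 769924 = -337249/144 - 769924 = -111206305/144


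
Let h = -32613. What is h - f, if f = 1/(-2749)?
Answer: -89653136/2749 ≈ -32613.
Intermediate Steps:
f = -1/2749 ≈ -0.00036377
h - f = -32613 - 1*(-1/2749) = -32613 + 1/2749 = -89653136/2749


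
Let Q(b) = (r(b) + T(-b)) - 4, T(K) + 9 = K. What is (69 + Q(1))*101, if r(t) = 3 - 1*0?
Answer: 5858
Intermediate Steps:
T(K) = -9 + K
r(t) = 3 (r(t) = 3 + 0 = 3)
Q(b) = -10 - b (Q(b) = (3 + (-9 - b)) - 4 = (-6 - b) - 4 = -10 - b)
(69 + Q(1))*101 = (69 + (-10 - 1*1))*101 = (69 + (-10 - 1))*101 = (69 - 11)*101 = 58*101 = 5858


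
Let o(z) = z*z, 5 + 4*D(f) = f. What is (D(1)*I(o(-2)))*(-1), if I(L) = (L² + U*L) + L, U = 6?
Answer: 44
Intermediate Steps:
D(f) = -5/4 + f/4
o(z) = z²
I(L) = L² + 7*L (I(L) = (L² + 6*L) + L = L² + 7*L)
(D(1)*I(o(-2)))*(-1) = ((-5/4 + (¼)*1)*((-2)²*(7 + (-2)²)))*(-1) = ((-5/4 + ¼)*(4*(7 + 4)))*(-1) = -4*11*(-1) = -1*44*(-1) = -44*(-1) = 44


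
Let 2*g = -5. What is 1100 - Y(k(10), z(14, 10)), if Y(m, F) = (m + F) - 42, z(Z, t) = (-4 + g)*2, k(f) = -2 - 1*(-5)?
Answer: 1152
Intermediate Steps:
g = -5/2 (g = (½)*(-5) = -5/2 ≈ -2.5000)
k(f) = 3 (k(f) = -2 + 5 = 3)
z(Z, t) = -13 (z(Z, t) = (-4 - 5/2)*2 = -13/2*2 = -13)
Y(m, F) = -42 + F + m (Y(m, F) = (F + m) - 42 = -42 + F + m)
1100 - Y(k(10), z(14, 10)) = 1100 - (-42 - 13 + 3) = 1100 - 1*(-52) = 1100 + 52 = 1152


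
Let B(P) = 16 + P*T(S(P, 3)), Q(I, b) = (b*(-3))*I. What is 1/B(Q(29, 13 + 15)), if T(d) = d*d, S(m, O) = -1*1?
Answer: -1/2420 ≈ -0.00041322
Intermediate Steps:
S(m, O) = -1
T(d) = d²
Q(I, b) = -3*I*b (Q(I, b) = (-3*b)*I = -3*I*b)
B(P) = 16 + P (B(P) = 16 + P*(-1)² = 16 + P*1 = 16 + P)
1/B(Q(29, 13 + 15)) = 1/(16 - 3*29*(13 + 15)) = 1/(16 - 3*29*28) = 1/(16 - 2436) = 1/(-2420) = -1/2420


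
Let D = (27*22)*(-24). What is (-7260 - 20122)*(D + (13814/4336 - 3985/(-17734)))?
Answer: 3751154316947457/9611828 ≈ 3.9026e+8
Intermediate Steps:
D = -14256 (D = 594*(-24) = -14256)
(-7260 - 20122)*(D + (13814/4336 - 3985/(-17734))) = (-7260 - 20122)*(-14256 + (13814/4336 - 3985/(-17734))) = -27382*(-14256 + (13814*(1/4336) - 3985*(-1/17734))) = -27382*(-14256 + (6907/2168 + 3985/17734)) = -27382*(-14256 + 65564109/19223656) = -27382*(-273986875827/19223656) = 3751154316947457/9611828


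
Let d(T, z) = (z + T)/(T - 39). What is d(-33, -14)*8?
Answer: 47/9 ≈ 5.2222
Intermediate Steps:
d(T, z) = (T + z)/(-39 + T)
d(-33, -14)*8 = ((-33 - 14)/(-39 - 33))*8 = (-47/(-72))*8 = -1/72*(-47)*8 = (47/72)*8 = 47/9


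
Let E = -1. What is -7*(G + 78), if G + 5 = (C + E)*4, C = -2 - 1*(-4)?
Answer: -539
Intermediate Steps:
C = 2 (C = -2 + 4 = 2)
G = -1 (G = -5 + (2 - 1)*4 = -5 + 1*4 = -5 + 4 = -1)
-7*(G + 78) = -7*(-1 + 78) = -7*77 = -539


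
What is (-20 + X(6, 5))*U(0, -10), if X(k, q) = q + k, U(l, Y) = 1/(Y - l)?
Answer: 9/10 ≈ 0.90000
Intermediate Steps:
X(k, q) = k + q
(-20 + X(6, 5))*U(0, -10) = (-20 + (6 + 5))/(-10 - 1*0) = (-20 + 11)/(-10 + 0) = -9/(-10) = -9*(-⅒) = 9/10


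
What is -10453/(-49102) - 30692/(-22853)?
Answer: 1745920993/1122128006 ≈ 1.5559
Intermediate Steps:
-10453/(-49102) - 30692/(-22853) = -10453*(-1/49102) - 30692*(-1/22853) = 10453/49102 + 30692/22853 = 1745920993/1122128006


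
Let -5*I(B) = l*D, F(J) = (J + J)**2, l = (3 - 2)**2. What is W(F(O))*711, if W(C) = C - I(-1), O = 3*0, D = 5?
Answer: 711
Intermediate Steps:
O = 0
l = 1 (l = 1**2 = 1)
F(J) = 4*J**2 (F(J) = (2*J)**2 = 4*J**2)
I(B) = -1 (I(B) = -5/5 = -1/5*5 = -1)
W(C) = 1 + C (W(C) = C - 1*(-1) = C + 1 = 1 + C)
W(F(O))*711 = (1 + 4*0**2)*711 = (1 + 4*0)*711 = (1 + 0)*711 = 1*711 = 711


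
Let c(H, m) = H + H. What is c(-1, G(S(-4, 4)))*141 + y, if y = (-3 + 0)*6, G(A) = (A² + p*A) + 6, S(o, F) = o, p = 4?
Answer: -300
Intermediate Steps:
G(A) = 6 + A² + 4*A (G(A) = (A² + 4*A) + 6 = 6 + A² + 4*A)
y = -18 (y = -3*6 = -18)
c(H, m) = 2*H
c(-1, G(S(-4, 4)))*141 + y = (2*(-1))*141 - 18 = -2*141 - 18 = -282 - 18 = -300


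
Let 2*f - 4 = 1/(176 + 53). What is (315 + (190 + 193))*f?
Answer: 320033/229 ≈ 1397.5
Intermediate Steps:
f = 917/458 (f = 2 + 1/(2*(176 + 53)) = 2 + (½)/229 = 2 + (½)*(1/229) = 2 + 1/458 = 917/458 ≈ 2.0022)
(315 + (190 + 193))*f = (315 + (190 + 193))*(917/458) = (315 + 383)*(917/458) = 698*(917/458) = 320033/229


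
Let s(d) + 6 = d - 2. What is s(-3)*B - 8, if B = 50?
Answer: -558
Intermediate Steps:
s(d) = -8 + d (s(d) = -6 + (d - 2) = -6 + (-2 + d) = -8 + d)
s(-3)*B - 8 = (-8 - 3)*50 - 8 = -11*50 - 8 = -550 - 8 = -558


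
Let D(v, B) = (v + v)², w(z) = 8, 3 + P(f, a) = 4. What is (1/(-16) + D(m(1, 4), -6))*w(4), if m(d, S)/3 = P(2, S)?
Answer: 575/2 ≈ 287.50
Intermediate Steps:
P(f, a) = 1 (P(f, a) = -3 + 4 = 1)
m(d, S) = 3 (m(d, S) = 3*1 = 3)
D(v, B) = 4*v² (D(v, B) = (2*v)² = 4*v²)
(1/(-16) + D(m(1, 4), -6))*w(4) = (1/(-16) + 4*3²)*8 = (-1/16 + 4*9)*8 = (-1/16 + 36)*8 = (575/16)*8 = 575/2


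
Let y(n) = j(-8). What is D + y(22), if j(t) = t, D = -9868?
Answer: -9876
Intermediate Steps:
y(n) = -8
D + y(22) = -9868 - 8 = -9876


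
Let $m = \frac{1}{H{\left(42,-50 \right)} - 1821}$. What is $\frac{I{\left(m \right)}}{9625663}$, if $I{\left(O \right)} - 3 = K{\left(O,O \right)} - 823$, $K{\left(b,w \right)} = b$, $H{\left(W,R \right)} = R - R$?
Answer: $- \frac{1493221}{17528332323} \approx -8.5189 \cdot 10^{-5}$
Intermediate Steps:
$H{\left(W,R \right)} = 0$
$m = - \frac{1}{1821}$ ($m = \frac{1}{0 - 1821} = \frac{1}{-1821} = - \frac{1}{1821} \approx -0.00054915$)
$I{\left(O \right)} = -820 + O$ ($I{\left(O \right)} = 3 + \left(O - 823\right) = 3 + \left(-823 + O\right) = -820 + O$)
$\frac{I{\left(m \right)}}{9625663} = \frac{-820 - \frac{1}{1821}}{9625663} = \left(- \frac{1493221}{1821}\right) \frac{1}{9625663} = - \frac{1493221}{17528332323}$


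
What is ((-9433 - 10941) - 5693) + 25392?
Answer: -675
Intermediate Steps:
((-9433 - 10941) - 5693) + 25392 = (-20374 - 5693) + 25392 = -26067 + 25392 = -675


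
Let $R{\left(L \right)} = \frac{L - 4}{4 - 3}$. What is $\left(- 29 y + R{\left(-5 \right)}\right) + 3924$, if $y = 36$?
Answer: $2871$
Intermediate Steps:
$R{\left(L \right)} = -4 + L$ ($R{\left(L \right)} = \frac{-4 + L}{1} = \left(-4 + L\right) 1 = -4 + L$)
$\left(- 29 y + R{\left(-5 \right)}\right) + 3924 = \left(\left(-29\right) 36 - 9\right) + 3924 = \left(-1044 - 9\right) + 3924 = -1053 + 3924 = 2871$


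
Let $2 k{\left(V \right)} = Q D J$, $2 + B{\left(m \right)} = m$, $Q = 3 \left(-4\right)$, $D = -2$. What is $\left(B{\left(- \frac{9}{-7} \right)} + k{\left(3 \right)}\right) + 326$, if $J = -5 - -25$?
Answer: $\frac{3957}{7} \approx 565.29$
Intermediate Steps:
$J = 20$ ($J = -5 + 25 = 20$)
$Q = -12$
$B{\left(m \right)} = -2 + m$
$k{\left(V \right)} = 240$ ($k{\left(V \right)} = \frac{\left(-12\right) \left(-2\right) 20}{2} = \frac{24 \cdot 20}{2} = \frac{1}{2} \cdot 480 = 240$)
$\left(B{\left(- \frac{9}{-7} \right)} + k{\left(3 \right)}\right) + 326 = \left(\left(-2 - \frac{9}{-7}\right) + 240\right) + 326 = \left(\left(-2 - - \frac{9}{7}\right) + 240\right) + 326 = \left(\left(-2 + \frac{9}{7}\right) + 240\right) + 326 = \left(- \frac{5}{7} + 240\right) + 326 = \frac{1675}{7} + 326 = \frac{3957}{7}$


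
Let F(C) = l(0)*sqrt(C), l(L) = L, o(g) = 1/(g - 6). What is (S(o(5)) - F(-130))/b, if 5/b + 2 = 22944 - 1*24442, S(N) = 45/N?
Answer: 13500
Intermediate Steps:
o(g) = 1/(-6 + g)
b = -1/300 (b = 5/(-2 + (22944 - 1*24442)) = 5/(-2 + (22944 - 24442)) = 5/(-2 - 1498) = 5/(-1500) = 5*(-1/1500) = -1/300 ≈ -0.0033333)
F(C) = 0 (F(C) = 0*sqrt(C) = 0)
(S(o(5)) - F(-130))/b = (45/(1/(-6 + 5)) - 1*0)/(-1/300) = (45/(1/(-1)) + 0)*(-300) = (45/(-1) + 0)*(-300) = (45*(-1) + 0)*(-300) = (-45 + 0)*(-300) = -45*(-300) = 13500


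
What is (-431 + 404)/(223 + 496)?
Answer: -27/719 ≈ -0.037552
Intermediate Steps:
(-431 + 404)/(223 + 496) = -27/719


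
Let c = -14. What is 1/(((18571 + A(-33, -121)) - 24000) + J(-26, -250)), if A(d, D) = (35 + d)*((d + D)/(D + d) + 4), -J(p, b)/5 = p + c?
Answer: -1/5219 ≈ -0.00019161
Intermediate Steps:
J(p, b) = 70 - 5*p (J(p, b) = -5*(p - 14) = -5*(-14 + p) = 70 - 5*p)
A(d, D) = 175 + 5*d (A(d, D) = (35 + d)*((D + d)/(D + d) + 4) = (35 + d)*(1 + 4) = (35 + d)*5 = 175 + 5*d)
1/(((18571 + A(-33, -121)) - 24000) + J(-26, -250)) = 1/(((18571 + (175 + 5*(-33))) - 24000) + (70 - 5*(-26))) = 1/(((18571 + (175 - 165)) - 24000) + (70 + 130)) = 1/(((18571 + 10) - 24000) + 200) = 1/((18581 - 24000) + 200) = 1/(-5419 + 200) = 1/(-5219) = -1/5219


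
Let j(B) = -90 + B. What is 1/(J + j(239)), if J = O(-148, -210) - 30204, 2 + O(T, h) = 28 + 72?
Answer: -1/29957 ≈ -3.3381e-5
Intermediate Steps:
O(T, h) = 98 (O(T, h) = -2 + (28 + 72) = -2 + 100 = 98)
J = -30106 (J = 98 - 30204 = -30106)
1/(J + j(239)) = 1/(-30106 + (-90 + 239)) = 1/(-30106 + 149) = 1/(-29957) = -1/29957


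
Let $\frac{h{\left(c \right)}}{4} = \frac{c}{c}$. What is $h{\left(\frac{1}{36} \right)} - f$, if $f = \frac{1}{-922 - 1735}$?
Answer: $\frac{10629}{2657} \approx 4.0004$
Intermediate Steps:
$h{\left(c \right)} = 4$ ($h{\left(c \right)} = 4 \frac{c}{c} = 4 \cdot 1 = 4$)
$f = - \frac{1}{2657}$ ($f = \frac{1}{-2657} = - \frac{1}{2657} \approx -0.00037636$)
$h{\left(\frac{1}{36} \right)} - f = 4 - - \frac{1}{2657} = 4 + \frac{1}{2657} = \frac{10629}{2657}$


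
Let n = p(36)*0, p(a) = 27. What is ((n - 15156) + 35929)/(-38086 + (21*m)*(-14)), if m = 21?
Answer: -20773/44260 ≈ -0.46934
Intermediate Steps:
n = 0 (n = 27*0 = 0)
((n - 15156) + 35929)/(-38086 + (21*m)*(-14)) = ((0 - 15156) + 35929)/(-38086 + (21*21)*(-14)) = (-15156 + 35929)/(-38086 + 441*(-14)) = 20773/(-38086 - 6174) = 20773/(-44260) = 20773*(-1/44260) = -20773/44260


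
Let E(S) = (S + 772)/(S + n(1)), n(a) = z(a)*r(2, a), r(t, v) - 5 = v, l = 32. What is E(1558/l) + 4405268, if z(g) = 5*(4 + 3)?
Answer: 18233417383/4139 ≈ 4.4053e+6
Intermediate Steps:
r(t, v) = 5 + v
z(g) = 35 (z(g) = 5*7 = 35)
n(a) = 175 + 35*a (n(a) = 35*(5 + a) = 175 + 35*a)
E(S) = (772 + S)/(210 + S) (E(S) = (S + 772)/(S + (175 + 35*1)) = (772 + S)/(S + (175 + 35)) = (772 + S)/(S + 210) = (772 + S)/(210 + S))
E(1558/l) + 4405268 = (772 + 1558/32)/(210 + 1558/32) + 4405268 = (772 + 1558*(1/32))/(210 + 1558*(1/32)) + 4405268 = (772 + 779/16)/(210 + 779/16) + 4405268 = (13131/16)/(4139/16) + 4405268 = (16/4139)*(13131/16) + 4405268 = 13131/4139 + 4405268 = 18233417383/4139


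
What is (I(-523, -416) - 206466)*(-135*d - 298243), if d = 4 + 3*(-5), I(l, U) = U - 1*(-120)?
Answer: 61358277596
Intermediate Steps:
I(l, U) = 120 + U (I(l, U) = U + 120 = 120 + U)
d = -11 (d = 4 - 15 = -11)
(I(-523, -416) - 206466)*(-135*d - 298243) = ((120 - 416) - 206466)*(-135*(-11) - 298243) = (-296 - 206466)*(1485 - 298243) = -206762*(-296758) = 61358277596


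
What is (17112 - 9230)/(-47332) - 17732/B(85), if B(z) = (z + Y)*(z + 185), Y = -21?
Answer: -60968249/51118560 ≈ -1.1927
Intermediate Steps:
B(z) = (-21 + z)*(185 + z) (B(z) = (z - 21)*(z + 185) = (-21 + z)*(185 + z))
(17112 - 9230)/(-47332) - 17732/B(85) = (17112 - 9230)/(-47332) - 17732/(-3885 + 85² + 164*85) = 7882*(-1/47332) - 17732/(-3885 + 7225 + 13940) = -3941/23666 - 17732/17280 = -3941/23666 - 17732*1/17280 = -3941/23666 - 4433/4320 = -60968249/51118560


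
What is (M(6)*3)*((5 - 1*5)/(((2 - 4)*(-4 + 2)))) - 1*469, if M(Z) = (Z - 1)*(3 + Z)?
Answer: -469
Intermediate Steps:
M(Z) = (-1 + Z)*(3 + Z)
(M(6)*3)*((5 - 1*5)/(((2 - 4)*(-4 + 2)))) - 1*469 = ((-3 + 6² + 2*6)*3)*((5 - 1*5)/(((2 - 4)*(-4 + 2)))) - 1*469 = ((-3 + 36 + 12)*3)*((5 - 5)/((-2*(-2)))) - 469 = (45*3)*(0/4) - 469 = 135*(0*(¼)) - 469 = 135*0 - 469 = 0 - 469 = -469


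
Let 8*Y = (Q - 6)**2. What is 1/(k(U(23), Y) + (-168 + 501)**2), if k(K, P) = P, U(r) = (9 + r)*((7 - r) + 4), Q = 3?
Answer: 8/887121 ≈ 9.0179e-6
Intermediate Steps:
U(r) = (9 + r)*(11 - r)
Y = 9/8 (Y = (3 - 6)**2/8 = (1/8)*(-3)**2 = (1/8)*9 = 9/8 ≈ 1.1250)
1/(k(U(23), Y) + (-168 + 501)**2) = 1/(9/8 + (-168 + 501)**2) = 1/(9/8 + 333**2) = 1/(9/8 + 110889) = 1/(887121/8) = 8/887121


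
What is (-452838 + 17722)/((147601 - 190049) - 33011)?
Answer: 435116/75459 ≈ 5.7663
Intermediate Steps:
(-452838 + 17722)/((147601 - 190049) - 33011) = -435116/(-42448 - 33011) = -435116/(-75459) = -435116*(-1/75459) = 435116/75459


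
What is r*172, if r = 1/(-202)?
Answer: -86/101 ≈ -0.85149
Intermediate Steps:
r = -1/202 ≈ -0.0049505
r*172 = -1/202*172 = -86/101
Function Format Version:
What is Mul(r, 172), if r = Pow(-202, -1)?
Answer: Rational(-86, 101) ≈ -0.85149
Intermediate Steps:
r = Rational(-1, 202) ≈ -0.0049505
Mul(r, 172) = Mul(Rational(-1, 202), 172) = Rational(-86, 101)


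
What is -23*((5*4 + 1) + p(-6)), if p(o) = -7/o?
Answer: -3059/6 ≈ -509.83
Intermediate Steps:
-23*((5*4 + 1) + p(-6)) = -23*((5*4 + 1) - 7/(-6)) = -23*((20 + 1) - 7*(-⅙)) = -23*(21 + 7/6) = -23*133/6 = -3059/6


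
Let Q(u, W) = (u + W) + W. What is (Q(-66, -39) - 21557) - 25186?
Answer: -46887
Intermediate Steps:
Q(u, W) = u + 2*W (Q(u, W) = (W + u) + W = u + 2*W)
(Q(-66, -39) - 21557) - 25186 = ((-66 + 2*(-39)) - 21557) - 25186 = ((-66 - 78) - 21557) - 25186 = (-144 - 21557) - 25186 = -21701 - 25186 = -46887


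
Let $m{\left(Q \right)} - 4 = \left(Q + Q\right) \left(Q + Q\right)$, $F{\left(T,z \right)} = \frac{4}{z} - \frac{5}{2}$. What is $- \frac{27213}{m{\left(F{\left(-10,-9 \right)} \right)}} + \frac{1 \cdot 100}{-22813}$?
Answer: $- \frac{50285936989}{71473129} \approx -703.56$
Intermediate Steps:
$F{\left(T,z \right)} = - \frac{5}{2} + \frac{4}{z}$ ($F{\left(T,z \right)} = \frac{4}{z} - \frac{5}{2} = - \frac{5}{2} + \frac{4}{z}$)
$m{\left(Q \right)} = 4 + 4 Q^{2}$ ($m{\left(Q \right)} = 4 + \left(Q + Q\right) \left(Q + Q\right) = 4 + 2 Q 2 Q = 4 + 4 Q^{2}$)
$- \frac{27213}{m{\left(F{\left(-10,-9 \right)} \right)}} + \frac{1 \cdot 100}{-22813} = - \frac{27213}{4 + 4 \left(- \frac{5}{2} + \frac{4}{-9}\right)^{2}} + \frac{1 \cdot 100}{-22813} = - \frac{27213}{4 + 4 \left(- \frac{5}{2} + 4 \left(- \frac{1}{9}\right)\right)^{2}} + 100 \left(- \frac{1}{22813}\right) = - \frac{27213}{4 + 4 \left(- \frac{5}{2} - \frac{4}{9}\right)^{2}} - \frac{100}{22813} = - \frac{27213}{4 + 4 \left(- \frac{53}{18}\right)^{2}} - \frac{100}{22813} = - \frac{27213}{4 + 4 \cdot \frac{2809}{324}} - \frac{100}{22813} = - \frac{27213}{4 + \frac{2809}{81}} - \frac{100}{22813} = - \frac{27213}{\frac{3133}{81}} - \frac{100}{22813} = \left(-27213\right) \frac{81}{3133} - \frac{100}{22813} = - \frac{2204253}{3133} - \frac{100}{22813} = - \frac{50285936989}{71473129}$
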